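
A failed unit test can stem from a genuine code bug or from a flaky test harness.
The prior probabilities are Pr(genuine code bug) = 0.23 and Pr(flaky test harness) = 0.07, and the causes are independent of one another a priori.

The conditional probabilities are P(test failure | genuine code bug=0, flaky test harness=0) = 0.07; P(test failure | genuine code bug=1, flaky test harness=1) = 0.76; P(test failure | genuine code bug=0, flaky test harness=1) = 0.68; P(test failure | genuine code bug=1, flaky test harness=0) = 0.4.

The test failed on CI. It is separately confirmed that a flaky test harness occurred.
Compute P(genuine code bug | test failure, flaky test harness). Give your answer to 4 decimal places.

P(genuine code bug | test failure, flaky test harness) ≈ 0.2503

P(test failure | flaky test harness) = 0.68·0.77 + 0.76·0.23 = 0.523600 + 0.174800 = 0.698400
The genuine code bug-present share is 0.76·0.23 = 0.174800.
Hence the posterior is 0.174800/0.698400 ≈ 0.2503.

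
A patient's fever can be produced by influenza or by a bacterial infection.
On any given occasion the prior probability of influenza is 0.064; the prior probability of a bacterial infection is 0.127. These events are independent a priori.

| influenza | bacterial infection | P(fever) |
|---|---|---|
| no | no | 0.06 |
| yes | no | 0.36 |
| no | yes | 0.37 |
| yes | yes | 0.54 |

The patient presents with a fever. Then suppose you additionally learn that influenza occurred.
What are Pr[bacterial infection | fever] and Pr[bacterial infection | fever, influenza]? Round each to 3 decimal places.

P(fever) = 0.06*0.936*0.873 + 0.37*0.936*0.127 + 0.36*0.064*0.873 + 0.54*0.064*0.127 = 0.049028 + 0.043983 + 0.020114 + 0.004389 = 0.117514
The bacterial infection-present share is 0.043983 + 0.004389 = 0.048372.
So P(bacterial infection | fever) = 0.048372/0.117514 ≈ 0.412.

Now also conditioning on influenza=true:
Sum P(fever|·) weighted by the priors over both values of bacterial infection:
  P(fever | influenza) = 0.36·0.873 + 0.54·0.127
        = 0.314280 + 0.068580 = 0.382860
Keeping only the bacterial infection-present terms gives 0.068580, so
  P(bacterial infection | fever, influenza) = 0.068580 / 0.382860 ≈ 0.179
This is intercausal reasoning (explaining away): once influenza accounts for the fever, bacterial infection becomes less likely.

Pr[bacterial infection | fever] ≈ 0.412; Pr[bacterial infection | fever, influenza] ≈ 0.179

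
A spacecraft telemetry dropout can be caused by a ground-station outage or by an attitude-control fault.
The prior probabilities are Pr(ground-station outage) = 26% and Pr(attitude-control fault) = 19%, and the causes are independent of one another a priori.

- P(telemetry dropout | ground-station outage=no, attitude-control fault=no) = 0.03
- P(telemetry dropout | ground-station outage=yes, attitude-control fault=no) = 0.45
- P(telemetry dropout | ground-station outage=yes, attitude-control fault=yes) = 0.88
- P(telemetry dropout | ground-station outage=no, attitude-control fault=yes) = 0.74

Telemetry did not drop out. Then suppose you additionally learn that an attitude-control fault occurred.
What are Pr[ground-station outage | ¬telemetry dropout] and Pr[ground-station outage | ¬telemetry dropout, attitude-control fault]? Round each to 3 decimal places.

Pr[ground-station outage | ¬telemetry dropout] ≈ 0.165; Pr[ground-station outage | ¬telemetry dropout, attitude-control fault] ≈ 0.140

P(¬telemetry dropout) = 0.97·0.74·0.81 + 0.26·0.74·0.19 + 0.55·0.26·0.81 + 0.12·0.26·0.19 = 0.581418 + 0.036556 + 0.115830 + 0.005928 = 0.739732
Restricting to configurations with ground-station outage present: 0.115830 + 0.005928 = 0.121758.
Hence the posterior is 0.121758/0.739732 ≈ 0.165.

Now condition on the additional information:
P(¬telemetry dropout | attitude-control fault) = 0.26*0.74 + 0.12*0.26 = 0.192400 + 0.031200 = 0.223600
Restricting to configurations with ground-station outage present: 0.12*0.26 = 0.031200.
P(ground-station outage | ¬telemetry dropout, attitude-control fault) = 0.031200 / 0.223600 ≈ 0.140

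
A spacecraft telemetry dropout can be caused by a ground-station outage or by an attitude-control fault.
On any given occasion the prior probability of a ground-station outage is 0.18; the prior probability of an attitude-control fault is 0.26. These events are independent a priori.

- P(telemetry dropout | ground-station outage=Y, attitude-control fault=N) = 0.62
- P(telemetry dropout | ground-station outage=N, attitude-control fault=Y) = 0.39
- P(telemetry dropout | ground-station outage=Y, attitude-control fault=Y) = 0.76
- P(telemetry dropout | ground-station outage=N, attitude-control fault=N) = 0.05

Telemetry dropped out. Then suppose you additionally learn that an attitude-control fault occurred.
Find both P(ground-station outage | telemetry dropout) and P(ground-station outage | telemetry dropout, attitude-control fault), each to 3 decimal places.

P(ground-station outage | telemetry dropout) ≈ 0.510; P(ground-station outage | telemetry dropout, attitude-control fault) ≈ 0.300

Numerator (weight on configurations with ground-station outage): 0.082584 + 0.035568 = 0.118152
The normalizing constant is 0.05*0.82*0.74 + 0.39*0.82*0.26 + 0.62*0.18*0.74 + 0.76*0.18*0.26 = 0.231640
P(ground-station outage | telemetry dropout) = 0.118152/0.231640 ≈ 0.510

With the extra evidence:
By total probability over both values of ground-station outage:
  P(telemetry dropout | attitude-control fault) = 0.39*0.82 + 0.76*0.18
        = 0.319800 + 0.136800 = 0.456600
Configurations with ground-station outage contribute 0.136800, so
  P(ground-station outage | telemetry dropout, attitude-control fault) = 0.136800 / 0.456600 ≈ 0.300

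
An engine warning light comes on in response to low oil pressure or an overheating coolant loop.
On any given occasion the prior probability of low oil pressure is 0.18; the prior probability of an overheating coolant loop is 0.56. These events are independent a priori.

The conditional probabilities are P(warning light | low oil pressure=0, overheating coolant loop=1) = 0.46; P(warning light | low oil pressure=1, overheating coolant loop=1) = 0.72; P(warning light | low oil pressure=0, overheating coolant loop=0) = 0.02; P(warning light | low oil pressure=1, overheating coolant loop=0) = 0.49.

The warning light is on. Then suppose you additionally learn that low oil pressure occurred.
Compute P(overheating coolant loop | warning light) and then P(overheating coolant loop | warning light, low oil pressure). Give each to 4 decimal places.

Weight on overheating coolant loop=true, given the evidence: 0.211232 + 0.072576 = 0.283808
The normalizing constant is 0.02·0.82·0.44 + 0.46·0.82·0.56 + 0.49·0.18·0.44 + 0.72·0.18·0.56 = 0.329832
Posterior = 0.283808 / 0.329832 ≈ 0.8605

Now condition on the additional information:
P(warning light | low oil pressure) = 0.49*0.44 + 0.72*0.56 = 0.215600 + 0.403200 = 0.618800
Restricting to configurations with overheating coolant loop present: 0.72*0.56 = 0.403200.
So P(overheating coolant loop | warning light, low oil pressure) = 0.403200/0.618800 ≈ 0.6516.

P(overheating coolant loop | warning light) ≈ 0.8605; P(overheating coolant loop | warning light, low oil pressure) ≈ 0.6516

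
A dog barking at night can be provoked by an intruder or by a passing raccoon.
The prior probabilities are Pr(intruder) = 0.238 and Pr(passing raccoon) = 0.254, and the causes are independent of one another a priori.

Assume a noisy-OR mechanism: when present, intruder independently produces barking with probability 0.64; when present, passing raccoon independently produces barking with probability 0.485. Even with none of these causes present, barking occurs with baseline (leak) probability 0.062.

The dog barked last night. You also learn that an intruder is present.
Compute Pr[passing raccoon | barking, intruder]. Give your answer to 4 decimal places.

Under noisy-OR, P(barking | causes) = 1 − (1−0.062)·∏(1−qᵢ) over the active causes.
Numerator (weight on configurations with passing raccoon): 0.826095×0.254 = 0.209828
Denominator P(barking | intruder): 0.66232×0.746 + 0.826095×0.254 = 0.703919
P(passing raccoon | barking, intruder) = 0.209828/0.703919 ≈ 0.2981

Pr[passing raccoon | barking, intruder] ≈ 0.2981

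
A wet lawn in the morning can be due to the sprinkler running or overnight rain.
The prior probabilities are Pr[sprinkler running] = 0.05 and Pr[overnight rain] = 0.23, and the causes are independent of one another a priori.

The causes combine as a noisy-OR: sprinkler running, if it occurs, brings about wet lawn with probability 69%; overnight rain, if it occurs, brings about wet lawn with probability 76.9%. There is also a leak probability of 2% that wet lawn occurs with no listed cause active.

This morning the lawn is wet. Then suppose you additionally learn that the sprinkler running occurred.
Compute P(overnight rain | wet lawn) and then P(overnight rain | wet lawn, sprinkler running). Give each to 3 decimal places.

P(overnight rain | wet lawn) ≈ 0.813; P(overnight rain | wet lawn, sprinkler running) ≈ 0.285

Under noisy-OR, P(wet lawn | causes) = 1 − (1−0.02)·∏(1−qᵢ) over the active causes.
Weight on overnight rain=true, given the evidence: 0.169036 + 0.010693 = 0.179729
Normalizer over all consistent configurations: 0.02·0.95·0.77 + 0.77362·0.95·0.23 + 0.6962·0.05·0.77 + 0.929822·0.05·0.23 = 0.221163
Posterior = 0.179729 / 0.221163 ≈ 0.813

With the extra evidence:
By total probability over both values of overnight rain:
  P(wet lawn | sprinkler running) = 0.6962*0.77 + 0.929822*0.23
        = 0.536074 + 0.213859 = 0.749933
The terms with overnight rain present sum to 0.213859, so
  P(overnight rain | wet lawn, sprinkler running) = 0.213859 / 0.749933 ≈ 0.285
— sprinkler running explains away the evidence for overnight rain.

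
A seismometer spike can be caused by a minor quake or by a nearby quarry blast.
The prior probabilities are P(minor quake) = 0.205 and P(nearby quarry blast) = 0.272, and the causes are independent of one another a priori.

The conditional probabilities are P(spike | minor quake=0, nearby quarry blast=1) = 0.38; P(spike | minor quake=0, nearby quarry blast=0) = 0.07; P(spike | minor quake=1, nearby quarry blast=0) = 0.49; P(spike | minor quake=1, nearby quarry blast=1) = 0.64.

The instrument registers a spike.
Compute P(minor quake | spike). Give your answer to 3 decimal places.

P(spike) = 0.07·0.795·0.728 + 0.38·0.795·0.272 + 0.49·0.205·0.728 + 0.64·0.205·0.272 = 0.040513 + 0.082171 + 0.073128 + 0.035686 = 0.231498
Restricting to configurations with minor quake present: 0.073128 + 0.035686 = 0.108814.
So P(minor quake | spike) = 0.108814/0.231498 ≈ 0.470.

P(minor quake | spike) ≈ 0.470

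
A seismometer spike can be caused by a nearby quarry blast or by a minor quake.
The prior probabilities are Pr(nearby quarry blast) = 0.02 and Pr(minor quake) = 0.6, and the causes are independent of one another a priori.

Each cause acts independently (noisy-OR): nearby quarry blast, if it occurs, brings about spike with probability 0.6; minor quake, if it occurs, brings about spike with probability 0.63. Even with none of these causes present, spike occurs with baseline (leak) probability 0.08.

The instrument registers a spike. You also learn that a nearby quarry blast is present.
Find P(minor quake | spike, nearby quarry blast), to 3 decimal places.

Under noisy-OR, P(spike | causes) = 1 − (1−0.08)·∏(1−qᵢ) over the active causes.
Numerator (weight on configurations with minor quake): 0.86384·0.6 = 0.518304
Denominator P(spike | nearby quarry blast): 0.632·0.4 + 0.86384·0.6 = 0.771104
P(minor quake | spike, nearby quarry blast) = 0.518304/0.771104 ≈ 0.672

P(minor quake | spike, nearby quarry blast) ≈ 0.672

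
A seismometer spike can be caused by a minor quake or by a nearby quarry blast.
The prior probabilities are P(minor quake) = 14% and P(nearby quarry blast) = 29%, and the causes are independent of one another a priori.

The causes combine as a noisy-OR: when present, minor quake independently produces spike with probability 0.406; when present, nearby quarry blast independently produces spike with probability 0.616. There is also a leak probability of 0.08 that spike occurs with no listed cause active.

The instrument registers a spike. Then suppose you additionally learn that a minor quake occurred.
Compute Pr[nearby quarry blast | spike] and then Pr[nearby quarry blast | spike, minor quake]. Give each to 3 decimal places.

Pr[nearby quarry blast | spike] ≈ 0.673; Pr[nearby quarry blast | spike, minor quake] ≈ 0.416

Under noisy-OR, P(spike | causes) = 1 − (1−0.08)·∏(1−qᵢ) over the active causes.
Numerator (weight on configurations with nearby quarry blast): 0.161292 + 0.032080 = 0.193372
Denominator P(spike): 0.08·0.86·0.71 + 0.64672·0.86·0.29 + 0.45352·0.14·0.71 + 0.790152·0.14·0.29 = 0.287300
Posterior = 0.193372 / 0.287300 ≈ 0.673

With the extra evidence:
Numerator (weight on configurations with nearby quarry blast): 0.790152·0.29 = 0.229144
Normalizer over all consistent configurations: 0.45352·0.71 + 0.790152·0.29 = 0.551143
Posterior = 0.229144 / 0.551143 ≈ 0.416
This is intercausal reasoning (explaining away): once minor quake accounts for the spike, nearby quarry blast becomes less likely.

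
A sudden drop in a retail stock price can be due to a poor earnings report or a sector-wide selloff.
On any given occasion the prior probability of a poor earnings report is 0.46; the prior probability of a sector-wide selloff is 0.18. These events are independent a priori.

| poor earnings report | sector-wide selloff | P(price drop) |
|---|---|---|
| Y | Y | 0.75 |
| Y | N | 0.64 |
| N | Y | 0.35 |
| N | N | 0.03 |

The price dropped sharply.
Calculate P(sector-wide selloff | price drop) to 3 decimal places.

P(sector-wide selloff | price drop) ≈ 0.274

By total probability over the 4 (poor earnings report, sector-wide selloff) configurations:
  P(price drop) = 0.03·0.54·0.82 + 0.35·0.54·0.18 + 0.64·0.46·0.82 + 0.75·0.46·0.18
        = 0.013284 + 0.034020 + 0.241408 + 0.062100 = 0.350812
The terms with sector-wide selloff present sum to 0.096120, so
  P(sector-wide selloff | price drop) = 0.096120 / 0.350812 ≈ 0.274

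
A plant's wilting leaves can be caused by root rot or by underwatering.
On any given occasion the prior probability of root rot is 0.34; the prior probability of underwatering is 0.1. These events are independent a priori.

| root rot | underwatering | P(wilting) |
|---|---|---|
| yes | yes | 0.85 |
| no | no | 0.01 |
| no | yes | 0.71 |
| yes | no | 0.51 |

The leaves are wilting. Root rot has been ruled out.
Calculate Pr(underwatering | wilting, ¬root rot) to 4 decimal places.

Enumerate both values of underwatering and weight by the priors:
  P(wilting | ¬root rot) = 0.01*0.9 + 0.71*0.1
        = 0.009000 + 0.071000 = 0.080000
Configurations with underwatering contribute 0.071000, so
  P(underwatering | wilting, ¬root rot) = 0.071000 / 0.080000 ≈ 0.8875

Pr(underwatering | wilting, ¬root rot) ≈ 0.8875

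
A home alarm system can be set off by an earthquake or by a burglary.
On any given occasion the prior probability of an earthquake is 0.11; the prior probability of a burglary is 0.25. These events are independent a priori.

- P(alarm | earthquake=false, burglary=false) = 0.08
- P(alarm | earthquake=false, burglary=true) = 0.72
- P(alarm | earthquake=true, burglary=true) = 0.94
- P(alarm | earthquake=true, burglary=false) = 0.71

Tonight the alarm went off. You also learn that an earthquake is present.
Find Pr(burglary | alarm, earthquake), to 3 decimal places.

P(alarm | earthquake) = 0.71*0.75 + 0.94*0.25 = 0.532500 + 0.235000 = 0.767500
Restricting to configurations with burglary present: 0.94*0.25 = 0.235000.
Hence the posterior is 0.235000/0.767500 ≈ 0.306.

Pr(burglary | alarm, earthquake) ≈ 0.306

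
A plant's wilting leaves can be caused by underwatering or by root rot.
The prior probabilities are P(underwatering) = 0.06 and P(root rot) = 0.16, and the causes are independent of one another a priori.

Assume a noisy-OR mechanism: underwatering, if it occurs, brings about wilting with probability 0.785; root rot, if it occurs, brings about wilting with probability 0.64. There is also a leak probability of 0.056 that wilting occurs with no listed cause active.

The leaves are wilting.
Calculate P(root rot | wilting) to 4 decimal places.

Under noisy-OR, P(wilting | causes) = 1 − (1−0.056)·∏(1−qᵢ) over the active causes.
For the numerator, keep only root rot=true terms: 0.099288 + 0.008899 = 0.108187
Denominator P(wilting): 0.056*0.94*0.84 + 0.66016*0.94*0.16 + 0.79704*0.06*0.84 + 0.926934*0.06*0.16 = 0.192576
Posterior = 0.108187 / 0.192576 ≈ 0.5618

P(root rot | wilting) ≈ 0.5618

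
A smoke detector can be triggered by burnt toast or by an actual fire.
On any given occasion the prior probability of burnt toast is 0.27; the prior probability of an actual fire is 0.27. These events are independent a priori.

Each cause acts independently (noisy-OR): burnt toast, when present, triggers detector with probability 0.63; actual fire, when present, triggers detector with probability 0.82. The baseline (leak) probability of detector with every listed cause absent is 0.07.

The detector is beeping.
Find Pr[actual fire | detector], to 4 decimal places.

Pr[actual fire | detector] ≈ 0.5826

Under noisy-OR, P(detector | causes) = 1 − (1−0.07)·∏(1−qᵢ) over the active causes.
By total probability over the 4 (burnt toast, actual fire) configurations:
  P(detector) = 0.07×0.73×0.73 + 0.8326×0.73×0.27 + 0.6559×0.27×0.73 + 0.938062×0.27×0.27
        = 0.037303 + 0.164105 + 0.129278 + 0.068385 = 0.399071
The terms with actual fire present sum to 0.232490, so
  P(actual fire | detector) = 0.232490 / 0.399071 ≈ 0.5826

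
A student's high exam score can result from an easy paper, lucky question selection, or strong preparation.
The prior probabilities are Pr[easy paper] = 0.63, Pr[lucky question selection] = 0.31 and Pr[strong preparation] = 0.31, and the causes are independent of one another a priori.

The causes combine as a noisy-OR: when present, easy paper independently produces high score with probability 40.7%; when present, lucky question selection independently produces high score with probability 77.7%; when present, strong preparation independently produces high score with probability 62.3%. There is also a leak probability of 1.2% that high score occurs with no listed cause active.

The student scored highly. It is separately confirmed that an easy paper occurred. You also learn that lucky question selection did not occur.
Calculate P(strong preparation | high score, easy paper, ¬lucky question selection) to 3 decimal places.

P(strong preparation | high score, easy paper, ¬lucky question selection) ≈ 0.458

Under noisy-OR, P(high score | causes) = 1 − (1−0.012)·∏(1−qᵢ) over the active causes.
Numerator (weight on configurations with strong preparation): 0.779122×0.31 = 0.241528
The normalizing constant is 0.414116×0.69 + 0.779122×0.31 = 0.527268
P(strong preparation | high score, easy paper, ¬lucky question selection) = 0.241528/0.527268 ≈ 0.458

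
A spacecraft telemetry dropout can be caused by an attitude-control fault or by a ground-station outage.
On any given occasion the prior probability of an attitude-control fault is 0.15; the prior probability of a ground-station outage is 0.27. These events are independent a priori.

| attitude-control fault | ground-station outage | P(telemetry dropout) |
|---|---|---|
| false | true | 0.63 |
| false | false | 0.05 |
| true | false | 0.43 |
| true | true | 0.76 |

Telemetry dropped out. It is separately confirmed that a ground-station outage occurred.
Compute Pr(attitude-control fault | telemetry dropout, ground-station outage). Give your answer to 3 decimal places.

Pr(attitude-control fault | telemetry dropout, ground-station outage) ≈ 0.176

P(telemetry dropout | ground-station outage) = 0.63·0.85 + 0.76·0.15 = 0.535500 + 0.114000 = 0.649500
Restricting to configurations with attitude-control fault present: 0.76·0.15 = 0.114000.
Hence the posterior is 0.114000/0.649500 ≈ 0.176.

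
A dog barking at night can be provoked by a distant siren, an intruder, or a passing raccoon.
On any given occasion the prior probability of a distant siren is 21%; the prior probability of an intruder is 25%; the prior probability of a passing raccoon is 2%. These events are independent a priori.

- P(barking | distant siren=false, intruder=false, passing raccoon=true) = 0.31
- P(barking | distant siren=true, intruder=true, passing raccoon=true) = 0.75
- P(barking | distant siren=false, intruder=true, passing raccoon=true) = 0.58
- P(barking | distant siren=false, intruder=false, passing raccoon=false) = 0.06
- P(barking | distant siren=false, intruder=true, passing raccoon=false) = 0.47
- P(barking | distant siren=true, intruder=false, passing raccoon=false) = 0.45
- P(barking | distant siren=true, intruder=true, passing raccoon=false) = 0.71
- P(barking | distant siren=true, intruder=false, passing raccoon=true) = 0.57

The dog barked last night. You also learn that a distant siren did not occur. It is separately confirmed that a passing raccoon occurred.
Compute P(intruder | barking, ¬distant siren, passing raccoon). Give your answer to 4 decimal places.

P(barking | ¬distant siren, passing raccoon) = 0.31·0.75 + 0.58·0.25 = 0.232500 + 0.145000 = 0.377500
Of this, 0.145000 comes from 0.58·0.25 (the intruder=true cases).
P(intruder | barking, ¬distant siren, passing raccoon) = 0.145000 / 0.377500 ≈ 0.3841

P(intruder | barking, ¬distant siren, passing raccoon) ≈ 0.3841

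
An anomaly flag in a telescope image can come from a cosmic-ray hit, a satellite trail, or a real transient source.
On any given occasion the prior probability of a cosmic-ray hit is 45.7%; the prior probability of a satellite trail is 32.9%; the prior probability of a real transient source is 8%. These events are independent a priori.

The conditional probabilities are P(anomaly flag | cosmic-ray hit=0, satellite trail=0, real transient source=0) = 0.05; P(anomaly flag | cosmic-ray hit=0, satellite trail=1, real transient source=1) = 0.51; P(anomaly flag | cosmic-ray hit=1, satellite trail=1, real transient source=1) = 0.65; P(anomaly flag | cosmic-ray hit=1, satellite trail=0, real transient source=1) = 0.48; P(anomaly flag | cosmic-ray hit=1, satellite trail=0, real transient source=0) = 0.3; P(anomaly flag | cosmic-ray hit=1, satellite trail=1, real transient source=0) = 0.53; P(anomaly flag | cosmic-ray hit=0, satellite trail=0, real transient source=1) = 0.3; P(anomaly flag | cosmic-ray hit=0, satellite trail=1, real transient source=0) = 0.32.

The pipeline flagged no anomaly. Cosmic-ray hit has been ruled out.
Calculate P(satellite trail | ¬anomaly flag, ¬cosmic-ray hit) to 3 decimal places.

P(satellite trail | ¬anomaly flag, ¬cosmic-ray hit) ≈ 0.260

P(¬anomaly flag | ¬cosmic-ray hit) = 0.95·0.671·0.92 + 0.7·0.671·0.08 + 0.68·0.329·0.92 + 0.49·0.329·0.08 = 0.586454 + 0.037576 + 0.205822 + 0.012897 = 0.842749
The satellite trail-present share is 0.205822 + 0.012897 = 0.218719.
So P(satellite trail | ¬anomaly flag, ¬cosmic-ray hit) = 0.218719/0.842749 ≈ 0.260.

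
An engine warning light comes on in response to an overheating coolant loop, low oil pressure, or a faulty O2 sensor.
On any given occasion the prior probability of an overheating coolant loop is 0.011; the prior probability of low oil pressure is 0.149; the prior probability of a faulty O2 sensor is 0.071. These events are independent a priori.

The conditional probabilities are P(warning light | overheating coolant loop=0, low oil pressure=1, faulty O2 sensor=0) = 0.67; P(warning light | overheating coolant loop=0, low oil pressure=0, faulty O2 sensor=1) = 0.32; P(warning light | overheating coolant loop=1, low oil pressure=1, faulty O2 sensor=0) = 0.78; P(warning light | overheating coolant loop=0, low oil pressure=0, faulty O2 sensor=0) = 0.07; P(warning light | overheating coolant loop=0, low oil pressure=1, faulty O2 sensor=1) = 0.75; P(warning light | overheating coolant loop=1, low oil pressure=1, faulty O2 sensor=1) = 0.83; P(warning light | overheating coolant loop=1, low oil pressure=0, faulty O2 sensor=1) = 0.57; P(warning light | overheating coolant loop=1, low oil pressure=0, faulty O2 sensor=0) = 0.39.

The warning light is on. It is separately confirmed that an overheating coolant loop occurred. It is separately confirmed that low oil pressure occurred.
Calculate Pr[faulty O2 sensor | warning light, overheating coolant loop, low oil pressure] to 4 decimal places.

Enumerate both values of faulty O2 sensor and weight by the priors:
  P(warning light | overheating coolant loop, low oil pressure) = 0.78·0.929 + 0.83·0.071
        = 0.724620 + 0.058930 = 0.783550
The terms with faulty O2 sensor present sum to 0.058930, so
  P(faulty O2 sensor | warning light, overheating coolant loop, low oil pressure) = 0.058930 / 0.783550 ≈ 0.0752

Pr[faulty O2 sensor | warning light, overheating coolant loop, low oil pressure] ≈ 0.0752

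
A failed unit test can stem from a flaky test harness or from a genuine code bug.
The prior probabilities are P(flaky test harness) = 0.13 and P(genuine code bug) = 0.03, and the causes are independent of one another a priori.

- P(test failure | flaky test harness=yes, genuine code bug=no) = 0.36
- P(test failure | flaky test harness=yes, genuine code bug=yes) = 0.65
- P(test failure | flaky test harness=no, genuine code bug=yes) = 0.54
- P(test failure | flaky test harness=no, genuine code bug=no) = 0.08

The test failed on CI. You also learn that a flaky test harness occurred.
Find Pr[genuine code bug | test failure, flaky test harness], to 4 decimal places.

P(test failure | flaky test harness) = 0.36·0.97 + 0.65·0.03 = 0.349200 + 0.019500 = 0.368700
Of this, 0.019500 comes from 0.65·0.03 (the genuine code bug=true cases).
P(genuine code bug | test failure, flaky test harness) = 0.019500 / 0.368700 ≈ 0.0529

Pr[genuine code bug | test failure, flaky test harness] ≈ 0.0529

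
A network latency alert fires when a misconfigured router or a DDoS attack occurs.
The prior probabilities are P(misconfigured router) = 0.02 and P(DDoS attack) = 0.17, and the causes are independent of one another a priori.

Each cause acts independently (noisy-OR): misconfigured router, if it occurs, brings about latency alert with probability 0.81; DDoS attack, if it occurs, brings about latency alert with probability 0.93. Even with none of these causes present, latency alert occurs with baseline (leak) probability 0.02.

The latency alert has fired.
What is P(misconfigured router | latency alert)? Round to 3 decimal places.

Under noisy-OR, P(latency alert | causes) = 1 − (1−0.02)·∏(1−qᵢ) over the active causes.
Weight on misconfigured router=true, given the evidence: 0.013509 + 0.003356 = 0.016865
The normalizing constant is 0.02·0.98·0.83 + 0.9314·0.98·0.17 + 0.8138·0.02·0.83 + 0.986966·0.02·0.17 = 0.188304
P(misconfigured router | latency alert) = 0.016865/0.188304 ≈ 0.090

P(misconfigured router | latency alert) ≈ 0.090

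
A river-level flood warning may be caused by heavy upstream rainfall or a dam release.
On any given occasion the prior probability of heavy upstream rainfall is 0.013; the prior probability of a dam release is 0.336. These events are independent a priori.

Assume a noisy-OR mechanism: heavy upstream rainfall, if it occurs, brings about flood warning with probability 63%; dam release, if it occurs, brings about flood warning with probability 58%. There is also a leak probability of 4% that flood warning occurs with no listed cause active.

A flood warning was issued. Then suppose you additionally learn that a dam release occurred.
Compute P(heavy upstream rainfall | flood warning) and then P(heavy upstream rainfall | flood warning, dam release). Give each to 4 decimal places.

P(heavy upstream rainfall | flood warning) ≈ 0.0398; P(heavy upstream rainfall | flood warning, dam release) ≈ 0.0184

Under noisy-OR, P(flood warning | causes) = 1 − (1−0.04)·∏(1−qᵢ) over the active causes.
P(flood warning) = 0.04*0.987*0.664 + 0.5968*0.987*0.336 + 0.6448*0.013*0.664 + 0.850816*0.013*0.336 = 0.026215 + 0.197918 + 0.005566 + 0.003716 = 0.233415
The heavy upstream rainfall-present share is 0.005566 + 0.003716 = 0.009282.
P(heavy upstream rainfall | flood warning) = 0.009282 / 0.233415 ≈ 0.0398

Now also conditioning on dam release=true:
Sum P(flood warning|·) weighted by the priors over both values of heavy upstream rainfall:
  P(flood warning | dam release) = 0.5968×0.987 + 0.850816×0.013
        = 0.589042 + 0.011061 = 0.600103
The terms with heavy upstream rainfall present sum to 0.011061, so
  P(heavy upstream rainfall | flood warning, dam release) = 0.011061 / 0.600103 ≈ 0.0184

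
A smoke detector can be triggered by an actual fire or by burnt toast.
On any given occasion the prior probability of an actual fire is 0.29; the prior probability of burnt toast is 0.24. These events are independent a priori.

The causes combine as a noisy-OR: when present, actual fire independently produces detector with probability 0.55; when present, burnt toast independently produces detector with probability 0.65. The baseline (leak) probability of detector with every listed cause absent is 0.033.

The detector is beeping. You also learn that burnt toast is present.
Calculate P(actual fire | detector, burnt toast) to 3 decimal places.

Under noisy-OR, P(detector | causes) = 1 − (1−0.033)·∏(1−qᵢ) over the active causes.
For the numerator, keep only actual fire=true terms: 0.847697*0.29 = 0.245832
Normalizer over all consistent configurations: 0.66155*0.71 + 0.847697*0.29 = 0.715532
P(actual fire | detector, burnt toast) = 0.245832/0.715532 ≈ 0.344

P(actual fire | detector, burnt toast) ≈ 0.344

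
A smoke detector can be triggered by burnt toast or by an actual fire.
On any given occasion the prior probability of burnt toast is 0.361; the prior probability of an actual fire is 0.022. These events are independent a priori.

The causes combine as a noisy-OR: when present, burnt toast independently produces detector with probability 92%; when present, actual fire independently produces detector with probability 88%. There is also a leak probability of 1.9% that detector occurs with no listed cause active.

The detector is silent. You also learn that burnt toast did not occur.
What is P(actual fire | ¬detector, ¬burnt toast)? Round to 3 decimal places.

P(actual fire | ¬detector, ¬burnt toast) ≈ 0.003

Under noisy-OR, P(detector | causes) = 1 − (1−0.019)·∏(1−qᵢ) over the active causes.
P(¬detector | ¬burnt toast) = 0.981×0.978 + 0.11772×0.022 = 0.959418 + 0.002590 = 0.962008
The actual fire-present share is 0.11772×0.022 = 0.002590.
Hence the posterior is 0.002590/0.962008 ≈ 0.003.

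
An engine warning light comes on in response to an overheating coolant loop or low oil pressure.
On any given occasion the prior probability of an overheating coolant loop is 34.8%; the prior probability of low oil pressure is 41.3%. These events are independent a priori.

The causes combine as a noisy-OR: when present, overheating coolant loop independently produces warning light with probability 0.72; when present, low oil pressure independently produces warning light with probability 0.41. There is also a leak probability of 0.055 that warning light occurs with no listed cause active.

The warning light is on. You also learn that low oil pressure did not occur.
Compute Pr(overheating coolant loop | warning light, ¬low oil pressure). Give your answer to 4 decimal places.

Pr(overheating coolant loop | warning light, ¬low oil pressure) ≈ 0.8771

Under noisy-OR, P(warning light | causes) = 1 − (1−0.055)·∏(1−qᵢ) over the active causes.
P(warning light | ¬low oil pressure) = 0.055×0.652 + 0.7354×0.348 = 0.035860 + 0.255919 = 0.291779
Restricting to configurations with overheating coolant loop present: 0.7354×0.348 = 0.255919.
P(overheating coolant loop | warning light, ¬low oil pressure) = 0.255919 / 0.291779 ≈ 0.8771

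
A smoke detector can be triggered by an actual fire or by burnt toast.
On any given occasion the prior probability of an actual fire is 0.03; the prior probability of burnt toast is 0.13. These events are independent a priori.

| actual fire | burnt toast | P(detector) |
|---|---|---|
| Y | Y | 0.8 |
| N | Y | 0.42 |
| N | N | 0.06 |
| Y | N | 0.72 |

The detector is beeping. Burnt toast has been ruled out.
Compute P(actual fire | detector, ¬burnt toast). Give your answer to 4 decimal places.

P(actual fire | detector, ¬burnt toast) ≈ 0.2707

P(detector | ¬burnt toast) = 0.06*0.97 + 0.72*0.03 = 0.058200 + 0.021600 = 0.079800
The actual fire-present share is 0.72*0.03 = 0.021600.
P(actual fire | detector, ¬burnt toast) = 0.021600 / 0.079800 ≈ 0.2707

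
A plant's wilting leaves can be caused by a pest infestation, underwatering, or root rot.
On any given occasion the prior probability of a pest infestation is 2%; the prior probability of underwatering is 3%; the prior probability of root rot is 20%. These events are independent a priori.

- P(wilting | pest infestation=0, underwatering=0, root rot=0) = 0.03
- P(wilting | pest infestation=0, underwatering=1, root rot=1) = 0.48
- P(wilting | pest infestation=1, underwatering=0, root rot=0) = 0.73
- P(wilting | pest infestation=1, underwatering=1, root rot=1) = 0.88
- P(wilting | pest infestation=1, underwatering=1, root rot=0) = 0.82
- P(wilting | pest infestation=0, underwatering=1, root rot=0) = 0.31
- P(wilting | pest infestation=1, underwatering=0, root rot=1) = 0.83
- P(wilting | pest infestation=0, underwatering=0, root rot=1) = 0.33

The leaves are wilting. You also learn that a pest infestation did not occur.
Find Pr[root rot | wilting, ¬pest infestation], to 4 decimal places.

Pr[root rot | wilting, ¬pest infestation] ≈ 0.6853

Enumerate the 4 (underwatering, root rot) configurations and weight by the priors:
  P(wilting | ¬pest infestation) = 0.03·0.97·0.8 + 0.33·0.97·0.2 + 0.31·0.03·0.8 + 0.48·0.03·0.2
        = 0.023280 + 0.064020 + 0.007440 + 0.002880 = 0.097620
The terms with root rot present sum to 0.066900, so
  P(root rot | wilting, ¬pest infestation) = 0.066900 / 0.097620 ≈ 0.6853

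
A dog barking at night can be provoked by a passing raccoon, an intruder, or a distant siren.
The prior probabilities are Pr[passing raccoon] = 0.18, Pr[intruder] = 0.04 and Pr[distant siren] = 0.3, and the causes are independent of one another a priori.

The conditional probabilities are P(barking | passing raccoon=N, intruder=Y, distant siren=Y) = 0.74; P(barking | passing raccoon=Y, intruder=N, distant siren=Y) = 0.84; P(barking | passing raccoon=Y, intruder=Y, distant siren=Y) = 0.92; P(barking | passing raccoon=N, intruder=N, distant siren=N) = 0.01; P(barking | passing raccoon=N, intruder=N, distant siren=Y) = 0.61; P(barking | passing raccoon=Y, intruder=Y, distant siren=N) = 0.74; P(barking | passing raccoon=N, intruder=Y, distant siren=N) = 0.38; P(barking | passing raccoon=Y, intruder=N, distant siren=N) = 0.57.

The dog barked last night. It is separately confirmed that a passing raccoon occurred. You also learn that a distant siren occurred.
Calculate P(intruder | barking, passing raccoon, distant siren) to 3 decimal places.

P(intruder | barking, passing raccoon, distant siren) ≈ 0.044

P(barking | passing raccoon, distant siren) = 0.84×0.96 + 0.92×0.04 = 0.806400 + 0.036800 = 0.843200
The intruder-present share is 0.92×0.04 = 0.036800.
So P(intruder | barking, passing raccoon, distant siren) = 0.036800/0.843200 ≈ 0.044.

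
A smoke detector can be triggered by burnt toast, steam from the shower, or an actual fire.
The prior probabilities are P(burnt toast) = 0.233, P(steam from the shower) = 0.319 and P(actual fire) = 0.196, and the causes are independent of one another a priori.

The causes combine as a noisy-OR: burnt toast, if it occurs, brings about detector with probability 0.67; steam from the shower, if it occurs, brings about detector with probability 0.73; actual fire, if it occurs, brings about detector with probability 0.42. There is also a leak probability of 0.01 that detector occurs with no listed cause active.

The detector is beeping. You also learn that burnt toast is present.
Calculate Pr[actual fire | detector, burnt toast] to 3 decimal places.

Under noisy-OR, P(detector | causes) = 1 − (1−0.01)·∏(1−qᵢ) over the active causes.
For the numerator, keep only actual fire=true terms: 0.108184 + 0.059325 = 0.167509
Normalizer over all consistent configurations: 0.6733*0.681*0.804 + 0.810514*0.681*0.196 + 0.911791*0.319*0.804 + 0.948839*0.319*0.196 = 0.770010
Posterior = 0.167509 / 0.770010 ≈ 0.218

Pr[actual fire | detector, burnt toast] ≈ 0.218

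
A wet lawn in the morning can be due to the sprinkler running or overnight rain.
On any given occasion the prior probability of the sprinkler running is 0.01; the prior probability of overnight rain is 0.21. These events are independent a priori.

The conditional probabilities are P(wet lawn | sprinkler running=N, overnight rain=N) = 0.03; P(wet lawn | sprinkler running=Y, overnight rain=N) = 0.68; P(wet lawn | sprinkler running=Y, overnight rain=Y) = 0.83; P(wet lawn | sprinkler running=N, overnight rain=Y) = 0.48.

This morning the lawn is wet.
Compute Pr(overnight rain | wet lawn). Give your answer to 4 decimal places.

Pr(overnight rain | wet lawn) ≈ 0.7788

For the numerator, keep only overnight rain=true terms: 0.099792 + 0.001743 = 0.101535
Normalizer over all consistent configurations: 0.03·0.99·0.79 + 0.48·0.99·0.21 + 0.68·0.01·0.79 + 0.83·0.01·0.21 = 0.130370
P(overnight rain | wet lawn) = 0.101535/0.130370 ≈ 0.7788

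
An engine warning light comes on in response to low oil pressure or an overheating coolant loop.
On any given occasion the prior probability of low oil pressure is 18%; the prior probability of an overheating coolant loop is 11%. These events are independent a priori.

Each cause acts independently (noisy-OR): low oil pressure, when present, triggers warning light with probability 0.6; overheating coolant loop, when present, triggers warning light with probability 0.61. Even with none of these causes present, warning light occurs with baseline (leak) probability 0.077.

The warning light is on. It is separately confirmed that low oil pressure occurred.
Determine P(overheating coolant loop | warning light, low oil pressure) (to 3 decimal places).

P(overheating coolant loop | warning light, low oil pressure) ≈ 0.144

Under noisy-OR, P(warning light | causes) = 1 − (1−0.077)·∏(1−qᵢ) over the active causes.
Numerator (weight on configurations with overheating coolant loop): 0.856012·0.11 = 0.094161
The normalizing constant is 0.6308·0.89 + 0.856012·0.11 = 0.655573
Posterior = 0.094161 / 0.655573 ≈ 0.144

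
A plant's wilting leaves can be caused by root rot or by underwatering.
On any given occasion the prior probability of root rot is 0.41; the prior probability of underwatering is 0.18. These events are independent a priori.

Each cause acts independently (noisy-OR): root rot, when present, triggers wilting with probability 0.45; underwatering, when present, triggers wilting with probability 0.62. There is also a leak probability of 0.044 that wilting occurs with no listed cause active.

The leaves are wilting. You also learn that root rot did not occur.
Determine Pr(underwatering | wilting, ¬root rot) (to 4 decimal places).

Under noisy-OR, P(wilting | causes) = 1 − (1−0.044)·∏(1−qᵢ) over the active causes.
P(wilting | ¬root rot) = 0.044*0.82 + 0.63672*0.18 = 0.036080 + 0.114610 = 0.150690
The underwatering-present share is 0.63672*0.18 = 0.114610.
P(underwatering | wilting, ¬root rot) = 0.114610 / 0.150690 ≈ 0.7606

Pr(underwatering | wilting, ¬root rot) ≈ 0.7606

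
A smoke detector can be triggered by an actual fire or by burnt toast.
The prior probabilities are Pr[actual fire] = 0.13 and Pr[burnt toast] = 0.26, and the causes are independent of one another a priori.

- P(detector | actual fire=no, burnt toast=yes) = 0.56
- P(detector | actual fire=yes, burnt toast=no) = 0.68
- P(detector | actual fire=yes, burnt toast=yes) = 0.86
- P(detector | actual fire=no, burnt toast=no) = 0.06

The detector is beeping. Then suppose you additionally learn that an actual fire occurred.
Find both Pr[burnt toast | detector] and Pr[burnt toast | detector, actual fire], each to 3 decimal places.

Sum P(detector|·) weighted by the priors over the 4 (actual fire, burnt toast) configurations:
  P(detector) = 0.06×0.87×0.74 + 0.56×0.87×0.26 + 0.68×0.13×0.74 + 0.86×0.13×0.26
        = 0.038628 + 0.126672 + 0.065416 + 0.029068 = 0.259784
The terms with burnt toast present sum to 0.155740, so
  P(burnt toast | detector) = 0.155740 / 0.259784 ≈ 0.599

With the extra evidence:
P(detector | actual fire) = 0.68×0.74 + 0.86×0.26 = 0.503200 + 0.223600 = 0.726800
Of this, 0.223600 comes from 0.86×0.26 (the burnt toast=true cases).
So P(burnt toast | detector, actual fire) = 0.223600/0.726800 ≈ 0.308.
This is intercausal reasoning (explaining away): once actual fire accounts for the detector, burnt toast becomes less likely.

Pr[burnt toast | detector] ≈ 0.599; Pr[burnt toast | detector, actual fire] ≈ 0.308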